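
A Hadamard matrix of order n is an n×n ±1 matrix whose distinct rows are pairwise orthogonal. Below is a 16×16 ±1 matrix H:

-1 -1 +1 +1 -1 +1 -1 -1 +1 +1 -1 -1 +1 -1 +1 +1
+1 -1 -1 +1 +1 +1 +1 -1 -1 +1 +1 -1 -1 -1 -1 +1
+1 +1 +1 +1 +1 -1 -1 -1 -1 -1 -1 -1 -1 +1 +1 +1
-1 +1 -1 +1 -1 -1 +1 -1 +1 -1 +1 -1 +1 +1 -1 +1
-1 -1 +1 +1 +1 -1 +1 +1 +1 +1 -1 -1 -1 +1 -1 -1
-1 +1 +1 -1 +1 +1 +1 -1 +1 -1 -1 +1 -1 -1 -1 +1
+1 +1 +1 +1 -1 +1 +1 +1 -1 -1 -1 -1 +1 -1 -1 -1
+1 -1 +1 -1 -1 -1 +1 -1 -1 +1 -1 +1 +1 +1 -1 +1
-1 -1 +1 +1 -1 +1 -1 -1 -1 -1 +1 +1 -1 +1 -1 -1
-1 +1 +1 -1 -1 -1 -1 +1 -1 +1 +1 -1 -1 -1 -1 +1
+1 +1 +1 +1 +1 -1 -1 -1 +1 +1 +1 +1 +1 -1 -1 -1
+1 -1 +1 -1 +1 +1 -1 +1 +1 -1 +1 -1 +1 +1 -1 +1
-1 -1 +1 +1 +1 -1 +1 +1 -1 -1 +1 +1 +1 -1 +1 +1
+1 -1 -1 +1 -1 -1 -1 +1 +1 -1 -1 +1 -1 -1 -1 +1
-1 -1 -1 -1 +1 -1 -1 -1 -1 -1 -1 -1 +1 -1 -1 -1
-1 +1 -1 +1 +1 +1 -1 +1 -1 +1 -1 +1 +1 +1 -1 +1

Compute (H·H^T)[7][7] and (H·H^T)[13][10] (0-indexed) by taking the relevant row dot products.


Row 7 of H: [1, -1, 1, -1, -1, -1, 1, -1, -1, 1, -1, 1, 1, 1, -1, 1].
Row 10 of H: [1, 1, 1, 1, 1, -1, -1, -1, 1, 1, 1, 1, 1, -1, -1, -1].
Row 13 of H: [1, -1, -1, 1, -1, -1, -1, 1, 1, -1, -1, 1, -1, -1, -1, 1].
(H·H^T)[7][7] = Σ_j H[7][j]·H[7][j] = (1)² + (-1)² + (1)² + (-1)² + (-1)² + (-1)² + (1)² + (-1)² + (-1)² + (1)² + (-1)² + (1)² + (1)² + (1)² + (-1)² + (1)² = 1 + 1 + 1 + 1 + 1 + 1 + 1 + 1 + 1 + 1 + 1 + 1 + 1 + 1 + 1 + 1 = 16.
(H·H^T)[13][10] = Σ_j H[13][j]·H[10][j] = (1)·(1) + (-1)·(1) + (-1)·(1) + (1)·(1) + (-1)·(1) + (-1)·(-1) + (-1)·(-1) + (1)·(-1) + (1)·(1) + (-1)·(1) + (-1)·(1) + (1)·(1) + (-1)·(1) + (-1)·(-1) + (-1)·(-1) + (1)·(-1) = 1 + -1 + -1 + 1 + -1 + 1 + 1 + -1 + 1 + -1 + -1 + 1 + -1 + 1 + 1 + -1 = 0.
So rows 13 and 10 are orthogonal; the diagonal entry equals n = 16.

(7,7) entry = 16; (13,10) entry = 0.


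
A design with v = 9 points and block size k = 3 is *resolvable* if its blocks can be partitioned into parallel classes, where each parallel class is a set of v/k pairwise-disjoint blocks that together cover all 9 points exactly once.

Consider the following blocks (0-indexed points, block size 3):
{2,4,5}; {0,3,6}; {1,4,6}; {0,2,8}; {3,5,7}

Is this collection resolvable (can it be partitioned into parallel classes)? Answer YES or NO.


v = 9, block size k = 3, number of blocks = 5.
For resolvability, blocks must partition into parallel classes of size v/k = 3.
Total blocks must therefore be a multiple of 3: 5 = 3·1 + 2 ⇒ not divisible ✗.
Resolvable? NO.

NO


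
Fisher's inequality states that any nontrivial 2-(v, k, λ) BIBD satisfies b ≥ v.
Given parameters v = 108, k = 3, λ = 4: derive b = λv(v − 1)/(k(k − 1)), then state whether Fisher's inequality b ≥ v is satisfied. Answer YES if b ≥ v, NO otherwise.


r = λ(v − 1)/(k − 1) = 4·107/2 = 214.
b = vr/k = 108·214/3 = 7704.
Fisher's inequality: b ≥ v ⇔ 7704 ≥ 108? YES.

YES


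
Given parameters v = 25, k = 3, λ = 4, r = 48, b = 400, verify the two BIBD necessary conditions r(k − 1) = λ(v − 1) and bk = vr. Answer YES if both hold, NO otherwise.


Condition (i): r(k − 1) = 48·2 = 96; λ(v − 1) = 4·24 = 96. Match? YES.
Condition (ii): bk = 400·3 = 1200; vr = 25·48 = 1200. Match? YES.
Both conditions hold? YES.

YES


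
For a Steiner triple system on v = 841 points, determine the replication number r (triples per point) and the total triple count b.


An STS(v) is a 2-(v, 3, 1) BIBD: block size k = 3, λ = 1.
Replication: r(k − 1) = λ(v − 1) ⇒ r·2 = 841 − 1 = 840 ⇒ r = 420.
Block count: bk = vr ⇒ b·3 = 841·420 = 353220 ⇒ b = 117740.
(Check via b = v(v − 1)/6 = 841·840/6 = 706440/6 = 117740.)

r = 420, b = 117740.


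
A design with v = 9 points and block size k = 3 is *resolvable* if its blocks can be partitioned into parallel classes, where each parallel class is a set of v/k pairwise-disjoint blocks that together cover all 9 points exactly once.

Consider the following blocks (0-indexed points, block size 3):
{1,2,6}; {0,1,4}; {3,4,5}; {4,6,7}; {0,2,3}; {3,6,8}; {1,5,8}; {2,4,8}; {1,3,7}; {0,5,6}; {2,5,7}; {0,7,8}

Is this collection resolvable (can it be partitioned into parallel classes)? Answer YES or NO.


v = 9, block size k = 3, number of blocks = 12.
For resolvability, blocks must partition into parallel classes of size v/k = 3.
Total blocks must therefore be a multiple of 3: 12 = 3·4 + 0 ⇒ divisible ✓.
Greedy packing gives 4 candidate class(es). Each should be a full parallel class (size 3, covers all 9 points).
  Class 1 (3 blocks): {1,2,6}; {3,4,5}; {0,7,8}. Points covered: [0, 1, 2, 3, 4, 5, 6, 7, 8].
  Class 2 (3 blocks): {0,1,4}; {3,6,8}; {2,5,7}. Points covered: [0, 1, 2, 3, 4, 5, 6, 7, 8].
  Class 3 (3 blocks): {4,6,7}; {0,2,3}; {1,5,8}. Points covered: [0, 1, 2, 3, 4, 5, 6, 7, 8].
  Class 4 (3 blocks): {2,4,8}; {1,3,7}; {0,5,6}. Points covered: [0, 1, 2, 3, 4, 5, 6, 7, 8].
All classes full (size 3)? YES. All classes cover every point? YES.
Resolvable? YES.

YES


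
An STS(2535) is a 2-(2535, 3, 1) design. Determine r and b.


An STS(v) is a 2-(v, 3, 1) BIBD: block size k = 3, λ = 1.
Replication: r(k − 1) = λ(v − 1) ⇒ r·2 = 2535 − 1 = 2534 ⇒ r = 1267.
Block count: bk = vr ⇒ b·3 = 2535·1267 = 3211845 ⇒ b = 1070615.

r = 1267, b = 1070615.


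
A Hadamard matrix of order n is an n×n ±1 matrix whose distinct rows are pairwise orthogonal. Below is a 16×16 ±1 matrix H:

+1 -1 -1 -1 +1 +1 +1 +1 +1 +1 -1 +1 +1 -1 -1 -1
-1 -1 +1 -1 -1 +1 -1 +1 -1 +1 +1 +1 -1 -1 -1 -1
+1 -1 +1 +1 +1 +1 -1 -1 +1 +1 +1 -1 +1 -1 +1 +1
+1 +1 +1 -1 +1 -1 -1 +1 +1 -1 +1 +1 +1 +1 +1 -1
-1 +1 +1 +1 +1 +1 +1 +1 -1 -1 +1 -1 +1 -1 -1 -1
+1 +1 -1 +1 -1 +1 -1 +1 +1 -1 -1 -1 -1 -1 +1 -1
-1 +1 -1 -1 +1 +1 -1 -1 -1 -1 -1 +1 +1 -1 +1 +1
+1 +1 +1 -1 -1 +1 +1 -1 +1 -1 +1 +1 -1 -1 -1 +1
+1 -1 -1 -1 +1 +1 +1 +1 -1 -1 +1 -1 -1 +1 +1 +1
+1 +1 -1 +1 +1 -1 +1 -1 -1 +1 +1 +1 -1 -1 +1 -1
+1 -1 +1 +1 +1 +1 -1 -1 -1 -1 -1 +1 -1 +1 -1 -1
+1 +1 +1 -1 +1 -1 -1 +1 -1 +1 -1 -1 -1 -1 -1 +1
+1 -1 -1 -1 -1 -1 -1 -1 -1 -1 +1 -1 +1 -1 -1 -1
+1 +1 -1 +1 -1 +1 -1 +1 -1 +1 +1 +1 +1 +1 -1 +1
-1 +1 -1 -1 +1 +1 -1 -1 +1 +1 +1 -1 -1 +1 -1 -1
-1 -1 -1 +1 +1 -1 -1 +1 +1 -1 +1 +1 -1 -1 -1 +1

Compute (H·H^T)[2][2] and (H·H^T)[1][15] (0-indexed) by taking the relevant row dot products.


Row 1 of H: [-1, -1, 1, -1, -1, 1, -1, 1, -1, 1, 1, 1, -1, -1, -1, -1].
Row 2 of H: [1, -1, 1, 1, 1, 1, -1, -1, 1, 1, 1, -1, 1, -1, 1, 1].
Row 15 of H: [-1, -1, -1, 1, 1, -1, -1, 1, 1, -1, 1, 1, -1, -1, -1, 1].
(H·H^T)[2][2] = Σ_j H[2][j]·H[2][j] = (1)² + (-1)² + (1)² + (1)² + (1)² + (1)² + (-1)² + (-1)² + (1)² + (1)² + (1)² + (-1)² + (1)² + (-1)² + (1)² + (1)² = 1 + 1 + 1 + 1 + 1 + 1 + 1 + 1 + 1 + 1 + 1 + 1 + 1 + 1 + 1 + 1 = 16.
(H·H^T)[1][15] = Σ_j H[1][j]·H[15][j] = (-1)·(-1) + (-1)·(-1) + (1)·(-1) + (-1)·(1) + (-1)·(1) + (1)·(-1) + (-1)·(-1) + (1)·(1) + (-1)·(1) + (1)·(-1) + (1)·(1) + (1)·(1) + (-1)·(-1) + (-1)·(-1) + (-1)·(-1) + (-1)·(1) = 1 + 1 + -1 + -1 + -1 + -1 + 1 + 1 + -1 + -1 + 1 + 1 + 1 + 1 + 1 + -1 = 2.
Rows 1 and 15 are not orthogonal (dot product = 2 ≠ 0), so H is not a Hadamard matrix.

(2,2) entry = 16; (1,15) entry = 2.


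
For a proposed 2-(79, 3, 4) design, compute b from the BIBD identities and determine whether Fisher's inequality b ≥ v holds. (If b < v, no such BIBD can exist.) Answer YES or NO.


r = λ(v − 1)/(k − 1) = 4·78/2 = 156.
b = vr/k = 79·156/3 = 4108.
Fisher's inequality: b ≥ v ⇔ 4108 ≥ 79? YES.

YES


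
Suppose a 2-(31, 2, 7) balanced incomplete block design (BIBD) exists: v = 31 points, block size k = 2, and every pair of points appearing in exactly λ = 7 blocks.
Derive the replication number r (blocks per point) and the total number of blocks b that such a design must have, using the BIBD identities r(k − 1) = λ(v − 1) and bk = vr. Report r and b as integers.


Any 2-(v, k, λ) BIBD satisfies two necessary conditions:
  (i)  Each point sits in r blocks, and counting incidences through any fixed point gives r(k − 1) = λ(v − 1), so r = λ(v − 1)/(k − 1).
  (ii) Total incidences bk = vr, so b = vr/k.
Step 1: r = λ(v − 1)/(k − 1) = 7·(31 − 1)/(2 − 1) = 7·30/1 = 210/1 = 210.
Step 2: b = vr/k = 31·210/2 = 6510/2 = 3255.
Check integrality: r = 210 ∈ Z ✓, b = 3255 ∈ Z ✓.
(These identities are necessary conditions: they determine r and b for any design with these parameters, but do not by themselves prove that one exists.)

r = 210, b = 3255.


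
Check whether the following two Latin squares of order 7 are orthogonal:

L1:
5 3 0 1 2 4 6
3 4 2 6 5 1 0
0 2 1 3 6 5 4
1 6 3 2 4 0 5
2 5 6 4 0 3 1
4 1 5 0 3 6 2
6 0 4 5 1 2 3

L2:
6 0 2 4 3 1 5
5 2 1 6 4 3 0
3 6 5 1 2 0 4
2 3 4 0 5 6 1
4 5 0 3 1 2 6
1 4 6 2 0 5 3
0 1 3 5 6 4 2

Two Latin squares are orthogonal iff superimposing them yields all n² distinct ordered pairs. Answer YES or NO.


Form the n² = 49 superimposed pairs (L1[i][j], L2[i][j]), row by row (rows and columns indexed from 0):
row 0: (5,6) (3,0) (0,2) (1,4) (2,3) (4,1) (6,5)
row 1: (3,5) (4,2) (2,1) (6,6) (5,4) (1,3) (0,0)
row 2: (0,3) (2,6) (1,5) (3,1) (6,2) (5,0) (4,4)
row 3: (1,2) (6,3) (3,4) (2,0) (4,5) (0,6) (5,1)
row 4: (2,4) (5,5) (6,0) (4,3) (0,1) (3,2) (1,6)
row 5: (4,1) (1,4) (5,6) (0,2) (3,0) (6,5) (2,3)
row 6: (6,0) (0,1) (4,3) (5,5) (1,6) (2,4) (3,2)
Orthogonality requires all 49 pairs distinct.
But the pair (4,1) repeats: cell (0,5) has L1 = 4, L2 = 1, and cell (5,0) has L1 = 4, L2 = 1.
A repeated pair means some other pair never occurs (only 35 distinct pairs out of 49), so the squares are not orthogonal.
Conclusion: NO.

NO


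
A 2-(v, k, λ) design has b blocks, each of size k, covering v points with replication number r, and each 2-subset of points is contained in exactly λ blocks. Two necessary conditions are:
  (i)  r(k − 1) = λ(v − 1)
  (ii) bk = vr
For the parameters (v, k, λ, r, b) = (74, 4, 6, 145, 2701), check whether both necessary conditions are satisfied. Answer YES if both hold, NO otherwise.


Condition (i): r(k − 1) = 145·3 = 435; λ(v − 1) = 6·73 = 438. Match? NO.
Condition (ii): bk = 2701·4 = 10804; vr = 74·145 = 10730. Match? NO.
Both conditions hold? NO.

NO


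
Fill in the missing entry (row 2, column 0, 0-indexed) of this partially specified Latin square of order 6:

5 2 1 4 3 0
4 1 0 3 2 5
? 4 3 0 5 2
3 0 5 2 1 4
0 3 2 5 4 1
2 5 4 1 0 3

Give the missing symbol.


Row 2 contains symbols [0, 2, 3, 4, 5] — missing [1].
Column 0 contains symbols [0, 2, 3, 4, 5] — missing [1].
The missing symbol must appear in both missing sets; intersection = [1].
Therefore the hidden value is 1.

Missing value = 1.


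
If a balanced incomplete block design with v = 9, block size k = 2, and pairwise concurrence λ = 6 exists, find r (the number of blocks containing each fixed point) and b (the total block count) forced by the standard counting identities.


Any 2-(v, k, λ) BIBD satisfies two necessary conditions:
  (i)  Each point sits in r blocks, and counting incidences through any fixed point gives r(k − 1) = λ(v − 1), so r = λ(v − 1)/(k − 1).
  (ii) Total incidences bk = vr, so b = vr/k.
Step 1: r = λ(v − 1)/(k − 1) = 6·(9 − 1)/(2 − 1) = 6·8/1 = 48/1 = 48.
Step 2: b = vr/k = 9·48/2 = 432/2 = 216.
Check integrality: r = 48 ∈ Z ✓, b = 216 ∈ Z ✓.
(These identities are necessary conditions: they determine r and b for any design with these parameters, but do not by themselves prove that one exists.)

r = 48, b = 216.


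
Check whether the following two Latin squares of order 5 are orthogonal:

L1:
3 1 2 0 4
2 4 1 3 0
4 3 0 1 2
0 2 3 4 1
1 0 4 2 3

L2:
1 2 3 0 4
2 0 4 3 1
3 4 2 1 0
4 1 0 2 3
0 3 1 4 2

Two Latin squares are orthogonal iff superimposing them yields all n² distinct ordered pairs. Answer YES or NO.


Form the n² = 25 superimposed pairs (L1[i][j], L2[i][j]), row by row (rows and columns indexed from 0):
row 0: (3,1) (1,2) (2,3) (0,0) (4,4)
row 1: (2,2) (4,0) (1,4) (3,3) (0,1)
row 2: (4,3) (3,4) (0,2) (1,1) (2,0)
row 3: (0,4) (2,1) (3,0) (4,2) (1,3)
row 4: (1,0) (0,3) (4,1) (2,4) (3,2)
Orthogonality requires all 25 pairs distinct.
Check by first coordinate: for each symbol s of L1, list the L2 entries in the n cells where L1 = s; they must all differ.
  L1 = 0: L2 entries (in reading order) 0, 1, 2, 4, 3 — all 5 distinct ✓
  L1 = 1: L2 entries (in reading order) 2, 4, 1, 3, 0 — all 5 distinct ✓
  L1 = 2: L2 entries (in reading order) 3, 2, 0, 1, 4 — all 5 distinct ✓
  L1 = 3: L2 entries (in reading order) 1, 3, 4, 0, 2 — all 5 distinct ✓
  L1 = 4: L2 entries (in reading order) 4, 0, 3, 2, 1 — all 5 distinct ✓
Every symbol of L1 meets every symbol of L2 exactly once, so all 25 pairs are distinct (25 of 25).
Conclusion: YES.

YES


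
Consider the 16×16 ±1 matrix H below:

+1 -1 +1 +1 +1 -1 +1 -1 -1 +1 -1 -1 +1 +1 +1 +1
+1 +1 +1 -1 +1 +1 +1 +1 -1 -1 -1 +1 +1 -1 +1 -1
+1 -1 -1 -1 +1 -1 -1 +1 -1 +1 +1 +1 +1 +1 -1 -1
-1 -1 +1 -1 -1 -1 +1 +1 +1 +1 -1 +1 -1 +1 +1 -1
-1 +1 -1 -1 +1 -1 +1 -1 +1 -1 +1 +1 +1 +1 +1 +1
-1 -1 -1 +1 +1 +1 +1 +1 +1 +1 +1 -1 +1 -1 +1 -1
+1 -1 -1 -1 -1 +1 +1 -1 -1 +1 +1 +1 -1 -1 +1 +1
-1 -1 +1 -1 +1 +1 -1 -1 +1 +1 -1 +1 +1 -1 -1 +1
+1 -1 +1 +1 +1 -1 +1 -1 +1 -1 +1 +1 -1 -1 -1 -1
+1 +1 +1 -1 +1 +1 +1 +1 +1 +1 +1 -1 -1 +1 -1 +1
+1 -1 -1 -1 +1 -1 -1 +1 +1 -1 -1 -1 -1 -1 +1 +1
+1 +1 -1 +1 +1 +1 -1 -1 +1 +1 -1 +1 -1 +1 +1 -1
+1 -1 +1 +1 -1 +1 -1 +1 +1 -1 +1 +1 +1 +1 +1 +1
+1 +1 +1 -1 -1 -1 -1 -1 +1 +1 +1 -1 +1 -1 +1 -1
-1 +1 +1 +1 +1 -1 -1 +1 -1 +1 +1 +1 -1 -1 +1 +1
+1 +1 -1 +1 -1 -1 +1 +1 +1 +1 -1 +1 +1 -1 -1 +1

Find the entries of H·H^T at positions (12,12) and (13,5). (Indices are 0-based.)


Row 5 of H: [-1, -1, -1, 1, 1, 1, 1, 1, 1, 1, 1, -1, 1, -1, 1, -1].
Row 12 of H: [1, -1, 1, 1, -1, 1, -1, 1, 1, -1, 1, 1, 1, 1, 1, 1].
Row 13 of H: [1, 1, 1, -1, -1, -1, -1, -1, 1, 1, 1, -1, 1, -1, 1, -1].
(H·H^T)[12][12] = Σ_j H[12][j]·H[12][j] = (1)² + (-1)² + (1)² + (1)² + (-1)² + (1)² + (-1)² + (1)² + (1)² + (-1)² + (1)² + (1)² + (1)² + (1)² + (1)² + (1)² = 1 + 1 + 1 + 1 + 1 + 1 + 1 + 1 + 1 + 1 + 1 + 1 + 1 + 1 + 1 + 1 = 16.
(H·H^T)[13][5] = Σ_j H[13][j]·H[5][j] = (1)·(-1) + (1)·(-1) + (1)·(-1) + (-1)·(1) + (-1)·(1) + (-1)·(1) + (-1)·(1) + (-1)·(1) + (1)·(1) + (1)·(1) + (1)·(1) + (-1)·(-1) + (1)·(1) + (-1)·(-1) + (1)·(1) + (-1)·(-1) = -1 + -1 + -1 + -1 + -1 + -1 + -1 + -1 + 1 + 1 + 1 + 1 + 1 + 1 + 1 + 1 = 0.
So rows 13 and 5 are orthogonal; the diagonal entry equals n = 16.

(12,12) entry = 16; (13,5) entry = 0.


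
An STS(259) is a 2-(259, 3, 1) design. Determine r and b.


An STS(v) is a 2-(v, 3, 1) BIBD: block size k = 3, λ = 1.
Replication: r(k − 1) = λ(v − 1) ⇒ r·2 = 259 − 1 = 258 ⇒ r = 129.
Block count: b = v(v − 1)/6 = 259·258/6 = 66822/6 = 11137.

r = 129, b = 11137.


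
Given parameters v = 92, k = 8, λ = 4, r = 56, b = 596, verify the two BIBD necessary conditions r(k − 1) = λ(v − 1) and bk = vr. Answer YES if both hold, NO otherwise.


Condition (i): r(k − 1) = 56·7 = 392; λ(v − 1) = 4·91 = 364. Match? NO.
Condition (ii): bk = 596·8 = 4768; vr = 92·56 = 5152. Match? NO.
Both conditions hold? NO.

NO


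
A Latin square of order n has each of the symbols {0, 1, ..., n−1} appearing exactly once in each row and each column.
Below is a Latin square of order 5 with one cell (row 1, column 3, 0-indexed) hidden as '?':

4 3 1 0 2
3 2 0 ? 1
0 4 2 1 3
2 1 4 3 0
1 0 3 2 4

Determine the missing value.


Row 1 contains symbols [0, 1, 2, 3] — missing [4].
Column 3 contains symbols [0, 1, 2, 3] — missing [4].
The missing symbol must appear in both missing sets; intersection = [4].
Therefore the hidden value is 4.

Missing value = 4.


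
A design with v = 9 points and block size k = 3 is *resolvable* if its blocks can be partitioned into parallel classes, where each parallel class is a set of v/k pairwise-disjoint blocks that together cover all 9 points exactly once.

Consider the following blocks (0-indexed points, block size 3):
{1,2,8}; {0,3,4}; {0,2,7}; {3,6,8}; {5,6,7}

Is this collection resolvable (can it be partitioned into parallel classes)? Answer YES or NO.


v = 9, block size k = 3, number of blocks = 5.
For resolvability, blocks must partition into parallel classes of size v/k = 3.
Total blocks must therefore be a multiple of 3: 5 = 3·1 + 2 ⇒ not divisible ✗.
Resolvable? NO.

NO


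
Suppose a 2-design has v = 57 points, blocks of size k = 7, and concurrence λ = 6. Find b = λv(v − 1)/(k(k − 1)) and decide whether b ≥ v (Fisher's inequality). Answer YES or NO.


b = λv(v − 1)/(k(k − 1)) = 6·57·56/(7·6) = 19152/42 = 456.
Compare with v = 57: b ≥ v, so Fisher's inequality holds.

YES


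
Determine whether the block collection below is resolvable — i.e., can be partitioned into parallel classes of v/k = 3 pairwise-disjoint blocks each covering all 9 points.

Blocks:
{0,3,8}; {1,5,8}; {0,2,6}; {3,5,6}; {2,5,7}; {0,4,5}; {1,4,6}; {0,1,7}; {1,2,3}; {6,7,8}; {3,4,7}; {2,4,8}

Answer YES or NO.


v = 9, block size k = 3, number of blocks = 12.
For resolvability, blocks must partition into parallel classes of size v/k = 3.
Total blocks must therefore be a multiple of 3: 12 = 3·4 + 0 ⇒ divisible ✓.
Greedy packing gives 4 candidate class(es). Each should be a full parallel class (size 3, covers all 9 points).
  Class 1 (3 blocks): {0,3,8}; {2,5,7}; {1,4,6}. Points covered: [0, 1, 2, 3, 4, 5, 6, 7, 8].
  Class 2 (3 blocks): {1,5,8}; {0,2,6}; {3,4,7}. Points covered: [0, 1, 2, 3, 4, 5, 6, 7, 8].
  Class 3 (3 blocks): {3,5,6}; {0,1,7}; {2,4,8}. Points covered: [0, 1, 2, 3, 4, 5, 6, 7, 8].
  Class 4 (3 blocks): {0,4,5}; {1,2,3}; {6,7,8}. Points covered: [0, 1, 2, 3, 4, 5, 6, 7, 8].
All classes full (size 3)? YES. All classes cover every point? YES.
Resolvable? YES.

YES


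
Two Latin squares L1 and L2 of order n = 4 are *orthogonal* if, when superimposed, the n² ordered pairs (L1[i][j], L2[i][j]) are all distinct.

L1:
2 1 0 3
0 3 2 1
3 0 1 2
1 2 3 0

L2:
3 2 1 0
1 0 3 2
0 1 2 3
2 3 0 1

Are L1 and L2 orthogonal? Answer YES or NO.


Form the n² = 16 superimposed pairs (L1[i][j], L2[i][j]), row by row (rows and columns indexed from 0):
row 0: (2,3) (1,2) (0,1) (3,0)
row 1: (0,1) (3,0) (2,3) (1,2)
row 2: (3,0) (0,1) (1,2) (2,3)
row 3: (1,2) (2,3) (3,0) (0,1)
Orthogonality requires all 16 pairs distinct.
But the pair (0,1) repeats: cell (0,2) has L1 = 0, L2 = 1, and cell (1,0) has L1 = 0, L2 = 1.
A repeated pair means some other pair never occurs (only 4 distinct pairs out of 16), so the squares are not orthogonal.
Conclusion: NO.

NO


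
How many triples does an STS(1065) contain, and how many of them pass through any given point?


An STS(v) is a 2-(v, 3, 1) BIBD: block size k = 3, λ = 1.
Replication: r(k − 1) = λ(v − 1) ⇒ r·2 = 1065 − 1 = 1064 ⇒ r = 532.
Block count: bk = vr ⇒ b·3 = 1065·532 = 566580 ⇒ b = 188860.
(Check via b = v(v − 1)/6 = 1065·1064/6 = 1133160/6 = 188860.)

r = 532, b = 188860.


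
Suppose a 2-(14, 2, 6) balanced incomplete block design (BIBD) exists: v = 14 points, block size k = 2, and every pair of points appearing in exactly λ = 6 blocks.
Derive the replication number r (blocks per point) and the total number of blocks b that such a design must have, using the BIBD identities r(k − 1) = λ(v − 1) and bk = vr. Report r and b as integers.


Any 2-(v, k, λ) BIBD satisfies two necessary conditions:
  (i)  Each point sits in r blocks, and counting incidences through any fixed point gives r(k − 1) = λ(v − 1), so r = λ(v − 1)/(k − 1).
  (ii) Total incidences bk = vr, so b = vr/k.
Step 1: r = λ(v − 1)/(k − 1) = 6·(14 − 1)/(2 − 1) = 6·13/1 = 78/1 = 78.
Step 2: b = vr/k = 14·78/2 = 1092/2 = 546.
Check integrality: r = 78 ∈ Z ✓, b = 546 ∈ Z ✓.
(These identities are necessary conditions: they determine r and b for any design with these parameters, but do not by themselves prove that one exists.)

r = 78, b = 546.


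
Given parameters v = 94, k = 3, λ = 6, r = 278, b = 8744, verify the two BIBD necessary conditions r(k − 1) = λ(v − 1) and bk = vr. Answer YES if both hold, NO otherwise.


Condition (i): r(k − 1) = 278·2 = 556; λ(v − 1) = 6·93 = 558. Match? NO.
Condition (ii): bk = 8744·3 = 26232; vr = 94·278 = 26132. Match? NO.
Both conditions hold? NO.

NO


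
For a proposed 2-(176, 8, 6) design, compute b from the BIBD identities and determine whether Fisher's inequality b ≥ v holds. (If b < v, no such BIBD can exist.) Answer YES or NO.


r = λ(v − 1)/(k − 1) = 6·175/7 = 150.
b = vr/k = 176·150/8 = 3300.
Fisher's inequality: b ≥ v ⇔ 3300 ≥ 176? YES.

YES


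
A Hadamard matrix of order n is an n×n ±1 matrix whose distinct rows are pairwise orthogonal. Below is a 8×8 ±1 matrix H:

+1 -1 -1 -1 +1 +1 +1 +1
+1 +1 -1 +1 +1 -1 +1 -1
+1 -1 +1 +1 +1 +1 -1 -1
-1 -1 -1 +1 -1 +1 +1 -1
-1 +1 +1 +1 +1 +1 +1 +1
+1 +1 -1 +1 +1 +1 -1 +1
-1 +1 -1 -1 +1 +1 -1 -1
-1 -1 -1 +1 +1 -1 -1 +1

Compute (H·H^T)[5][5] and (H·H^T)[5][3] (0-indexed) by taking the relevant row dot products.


Row 3 of H: [-1, -1, -1, 1, -1, 1, 1, -1].
Row 5 of H: [1, 1, -1, 1, 1, 1, -1, 1].
(H·H^T)[5][5] = Σ_j H[5][j]·H[5][j] = (1)² + (1)² + (-1)² + (1)² + (1)² + (1)² + (-1)² + (1)² = 1 + 1 + 1 + 1 + 1 + 1 + 1 + 1 = 8.
(H·H^T)[5][3] = Σ_j H[5][j]·H[3][j] = (1)·(-1) + (1)·(-1) + (-1)·(-1) + (1)·(1) + (1)·(-1) + (1)·(1) + (-1)·(1) + (1)·(-1) = -1 + -1 + 1 + 1 + -1 + 1 + -1 + -1 = -2.
Rows 5 and 3 are not orthogonal (dot product = -2 ≠ 0), so H is not a Hadamard matrix.

(5,5) entry = 8; (5,3) entry = -2.


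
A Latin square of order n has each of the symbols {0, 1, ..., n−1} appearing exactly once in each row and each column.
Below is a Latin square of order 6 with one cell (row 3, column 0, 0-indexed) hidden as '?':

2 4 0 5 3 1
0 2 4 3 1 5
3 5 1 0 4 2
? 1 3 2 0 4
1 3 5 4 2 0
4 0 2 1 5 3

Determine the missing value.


Row 3 contains symbols [0, 1, 2, 3, 4] — missing [5].
Column 0 contains symbols [0, 1, 2, 3, 4] — missing [5].
The missing symbol must appear in both missing sets; intersection = [5].
Therefore the hidden value is 5.

Missing value = 5.


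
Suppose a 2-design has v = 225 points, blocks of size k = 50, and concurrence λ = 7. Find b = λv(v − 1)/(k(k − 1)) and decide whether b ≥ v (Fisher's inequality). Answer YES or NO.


b = λv(v − 1)/(k(k − 1)) = 7·225·224/(50·49) = 352800/2450 = 144.
Compare with v = 225: b < v, so Fisher's inequality fails.

NO


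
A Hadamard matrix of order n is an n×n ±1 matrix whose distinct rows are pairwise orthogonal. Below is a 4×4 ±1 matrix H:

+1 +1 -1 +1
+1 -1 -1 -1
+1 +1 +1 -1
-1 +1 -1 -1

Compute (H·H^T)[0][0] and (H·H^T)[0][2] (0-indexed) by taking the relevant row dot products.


Row 0 of H: [1, 1, -1, 1].
Row 2 of H: [1, 1, 1, -1].
(H·H^T)[0][0] = Σ_j H[0][j]·H[0][j] = (1)² + (1)² + (-1)² + (1)² = 1 + 1 + 1 + 1 = 4.
(H·H^T)[0][2] = Σ_j H[0][j]·H[2][j] = (1)·(1) + (1)·(1) + (-1)·(1) + (1)·(-1) = 1 + 1 + -1 + -1 = 0.
So rows 0 and 2 are orthogonal; the diagonal entry equals n = 4.

(0,0) entry = 4; (0,2) entry = 0.


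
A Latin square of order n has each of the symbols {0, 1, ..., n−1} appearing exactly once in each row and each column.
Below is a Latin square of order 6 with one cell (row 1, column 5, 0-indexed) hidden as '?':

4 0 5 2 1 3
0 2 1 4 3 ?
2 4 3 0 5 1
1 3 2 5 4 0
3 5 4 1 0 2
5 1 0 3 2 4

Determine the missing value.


Row 1 contains symbols [0, 1, 2, 3, 4] — missing [5].
Column 5 contains symbols [0, 1, 2, 3, 4] — missing [5].
The missing symbol must appear in both missing sets; intersection = [5].
Therefore the hidden value is 5.

Missing value = 5.


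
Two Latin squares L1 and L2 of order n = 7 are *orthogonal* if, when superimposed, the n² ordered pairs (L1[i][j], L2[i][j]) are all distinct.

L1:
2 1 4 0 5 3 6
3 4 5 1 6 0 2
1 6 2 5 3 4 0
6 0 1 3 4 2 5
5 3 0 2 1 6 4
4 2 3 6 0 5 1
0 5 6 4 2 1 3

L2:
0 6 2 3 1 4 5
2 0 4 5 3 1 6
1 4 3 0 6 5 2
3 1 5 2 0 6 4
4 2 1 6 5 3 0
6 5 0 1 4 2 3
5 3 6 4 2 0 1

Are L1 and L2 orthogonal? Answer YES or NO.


Form the n² = 49 superimposed pairs (L1[i][j], L2[i][j]), row by row (rows and columns indexed from 0):
row 0: (2,0) (1,6) (4,2) (0,3) (5,1) (3,4) (6,5)
row 1: (3,2) (4,0) (5,4) (1,5) (6,3) (0,1) (2,6)
row 2: (1,1) (6,4) (2,3) (5,0) (3,6) (4,5) (0,2)
row 3: (6,3) (0,1) (1,5) (3,2) (4,0) (2,6) (5,4)
row 4: (5,4) (3,2) (0,1) (2,6) (1,5) (6,3) (4,0)
row 5: (4,6) (2,5) (3,0) (6,1) (0,4) (5,2) (1,3)
row 6: (0,5) (5,3) (6,6) (4,4) (2,2) (1,0) (3,1)
Orthogonality requires all 49 pairs distinct.
But the pair (6,3) repeats: cell (1,4) has L1 = 6, L2 = 3, and cell (3,0) has L1 = 6, L2 = 3.
A repeated pair means some other pair never occurs (only 35 distinct pairs out of 49), so the squares are not orthogonal.
Conclusion: NO.

NO


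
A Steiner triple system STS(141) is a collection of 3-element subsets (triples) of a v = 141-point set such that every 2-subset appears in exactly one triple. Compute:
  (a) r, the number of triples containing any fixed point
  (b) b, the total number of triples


An STS(v) is a 2-(v, 3, 1) BIBD: block size k = 3, λ = 1.
Replication: r(k − 1) = λ(v − 1) ⇒ r·2 = 141 − 1 = 140 ⇒ r = 70.
Block count: bk = vr ⇒ b·3 = 141·70 = 9870 ⇒ b = 3290.

r = 70, b = 3290.


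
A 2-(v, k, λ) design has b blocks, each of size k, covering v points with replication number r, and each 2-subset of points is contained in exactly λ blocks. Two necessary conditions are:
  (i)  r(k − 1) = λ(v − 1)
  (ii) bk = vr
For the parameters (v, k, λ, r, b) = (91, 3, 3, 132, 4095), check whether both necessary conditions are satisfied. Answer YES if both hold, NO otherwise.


Condition (i): r(k − 1) = 132·2 = 264; λ(v − 1) = 3·90 = 270. Match? NO.
Condition (ii): bk = 4095·3 = 12285; vr = 91·132 = 12012. Match? NO.
Both conditions hold? NO.

NO


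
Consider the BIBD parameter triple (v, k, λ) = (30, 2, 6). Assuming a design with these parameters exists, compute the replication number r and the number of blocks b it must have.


Any 2-(v, k, λ) BIBD satisfies two necessary conditions:
  (i)  Each point sits in r blocks, and counting incidences through any fixed point gives r(k − 1) = λ(v − 1), so r = λ(v − 1)/(k − 1).
  (ii) Total incidences bk = vr, so b = vr/k.
Step 1: r = λ(v − 1)/(k − 1) = 6·(30 − 1)/(2 − 1) = 6·29/1 = 174/1 = 174.
Step 2: b = vr/k = 30·174/2 = 5220/2 = 2610.
Check integrality: r = 174 ∈ Z ✓, b = 2610 ∈ Z ✓.
(These identities are necessary conditions: they determine r and b for any design with these parameters, but do not by themselves prove that one exists.)

r = 174, b = 2610.


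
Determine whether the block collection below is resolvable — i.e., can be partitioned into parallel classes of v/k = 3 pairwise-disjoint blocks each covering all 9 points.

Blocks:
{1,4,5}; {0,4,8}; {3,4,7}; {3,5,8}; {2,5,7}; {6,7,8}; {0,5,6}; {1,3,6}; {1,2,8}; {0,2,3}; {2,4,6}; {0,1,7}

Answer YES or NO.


v = 9, block size k = 3, number of blocks = 12.
For resolvability, blocks must partition into parallel classes of size v/k = 3.
Total blocks must therefore be a multiple of 3: 12 = 3·4 + 0 ⇒ divisible ✓.
Greedy packing gives 4 candidate class(es). Each should be a full parallel class (size 3, covers all 9 points).
  Class 1 (3 blocks): {1,4,5}; {6,7,8}; {0,2,3}. Points covered: [0, 1, 2, 3, 4, 5, 6, 7, 8].
  Class 2 (3 blocks): {0,4,8}; {2,5,7}; {1,3,6}. Points covered: [0, 1, 2, 3, 4, 5, 6, 7, 8].
  Class 3 (3 blocks): {3,4,7}; {0,5,6}; {1,2,8}. Points covered: [0, 1, 2, 3, 4, 5, 6, 7, 8].
  Class 4 (3 blocks): {3,5,8}; {2,4,6}; {0,1,7}. Points covered: [0, 1, 2, 3, 4, 5, 6, 7, 8].
All classes full (size 3)? YES. All classes cover every point? YES.
Resolvable? YES.

YES


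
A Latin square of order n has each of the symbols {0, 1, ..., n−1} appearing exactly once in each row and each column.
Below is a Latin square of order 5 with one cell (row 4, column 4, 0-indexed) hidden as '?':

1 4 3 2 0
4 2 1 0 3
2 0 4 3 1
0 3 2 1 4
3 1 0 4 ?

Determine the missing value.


Row 4 contains symbols [0, 1, 3, 4] — missing [2].
Column 4 contains symbols [0, 1, 3, 4] — missing [2].
The missing symbol must appear in both missing sets; intersection = [2].
Therefore the hidden value is 2.

Missing value = 2.


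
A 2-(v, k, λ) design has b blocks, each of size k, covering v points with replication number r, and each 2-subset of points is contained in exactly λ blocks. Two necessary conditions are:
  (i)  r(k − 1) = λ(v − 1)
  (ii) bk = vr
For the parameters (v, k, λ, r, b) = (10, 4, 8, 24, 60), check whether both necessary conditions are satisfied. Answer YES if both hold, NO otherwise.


Condition (i): r(k − 1) = 24·3 = 72; λ(v − 1) = 8·9 = 72. Match? YES.
Condition (ii): bk = 60·4 = 240; vr = 10·24 = 240. Match? YES.
Both conditions hold? YES.

YES


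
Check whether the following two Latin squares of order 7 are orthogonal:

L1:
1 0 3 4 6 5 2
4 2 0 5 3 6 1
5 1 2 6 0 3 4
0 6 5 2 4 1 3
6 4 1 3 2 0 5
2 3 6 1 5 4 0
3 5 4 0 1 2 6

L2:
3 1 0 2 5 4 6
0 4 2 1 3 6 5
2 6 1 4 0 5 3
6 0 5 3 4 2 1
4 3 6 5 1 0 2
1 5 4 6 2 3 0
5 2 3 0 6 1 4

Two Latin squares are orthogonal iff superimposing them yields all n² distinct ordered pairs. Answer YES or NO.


Form the n² = 49 superimposed pairs (L1[i][j], L2[i][j]), row by row (rows and columns indexed from 0):
row 0: (1,3) (0,1) (3,0) (4,2) (6,5) (5,4) (2,6)
row 1: (4,0) (2,4) (0,2) (5,1) (3,3) (6,6) (1,5)
row 2: (5,2) (1,6) (2,1) (6,4) (0,0) (3,5) (4,3)
row 3: (0,6) (6,0) (5,5) (2,3) (4,4) (1,2) (3,1)
row 4: (6,4) (4,3) (1,6) (3,5) (2,1) (0,0) (5,2)
row 5: (2,1) (3,5) (6,4) (1,6) (5,2) (4,3) (0,0)
row 6: (3,5) (5,2) (4,3) (0,0) (1,6) (2,1) (6,4)
Orthogonality requires all 49 pairs distinct.
But the pair (6,4) repeats: cell (2,3) has L1 = 6, L2 = 4, and cell (4,0) has L1 = 6, L2 = 4.
A repeated pair means some other pair never occurs (only 28 distinct pairs out of 49), so the squares are not orthogonal.
Conclusion: NO.

NO


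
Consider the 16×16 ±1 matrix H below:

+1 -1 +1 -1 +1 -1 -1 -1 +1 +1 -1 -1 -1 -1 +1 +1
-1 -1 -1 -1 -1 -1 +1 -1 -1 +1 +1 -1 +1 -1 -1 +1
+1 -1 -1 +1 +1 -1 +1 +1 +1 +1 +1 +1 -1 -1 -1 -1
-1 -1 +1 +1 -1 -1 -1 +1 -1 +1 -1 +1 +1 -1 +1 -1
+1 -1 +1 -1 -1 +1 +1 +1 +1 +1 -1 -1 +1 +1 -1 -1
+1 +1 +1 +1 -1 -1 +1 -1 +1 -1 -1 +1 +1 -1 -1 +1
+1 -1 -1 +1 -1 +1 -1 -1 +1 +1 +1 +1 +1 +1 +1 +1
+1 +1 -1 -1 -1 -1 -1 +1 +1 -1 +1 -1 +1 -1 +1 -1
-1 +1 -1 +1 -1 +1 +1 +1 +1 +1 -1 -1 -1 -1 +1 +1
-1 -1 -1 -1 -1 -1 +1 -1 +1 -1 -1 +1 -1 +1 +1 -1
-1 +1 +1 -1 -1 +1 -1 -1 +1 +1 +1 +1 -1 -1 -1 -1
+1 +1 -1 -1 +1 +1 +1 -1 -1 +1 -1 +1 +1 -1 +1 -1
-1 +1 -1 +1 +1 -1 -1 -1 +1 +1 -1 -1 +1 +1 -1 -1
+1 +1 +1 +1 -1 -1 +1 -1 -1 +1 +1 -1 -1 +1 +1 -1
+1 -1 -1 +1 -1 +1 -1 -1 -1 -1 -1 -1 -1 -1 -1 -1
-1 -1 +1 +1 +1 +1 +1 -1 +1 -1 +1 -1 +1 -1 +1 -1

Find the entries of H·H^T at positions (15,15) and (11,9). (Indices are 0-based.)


Row 9 of H: [-1, -1, -1, -1, -1, -1, 1, -1, 1, -1, -1, 1, -1, 1, 1, -1].
Row 11 of H: [1, 1, -1, -1, 1, 1, 1, -1, -1, 1, -1, 1, 1, -1, 1, -1].
Row 15 of H: [-1, -1, 1, 1, 1, 1, 1, -1, 1, -1, 1, -1, 1, -1, 1, -1].
(H·H^T)[15][15] = Σ_j H[15][j]·H[15][j] = (-1)² + (-1)² + (1)² + (1)² + (1)² + (1)² + (1)² + (-1)² + (1)² + (-1)² + (1)² + (-1)² + (1)² + (-1)² + (1)² + (-1)² = 1 + 1 + 1 + 1 + 1 + 1 + 1 + 1 + 1 + 1 + 1 + 1 + 1 + 1 + 1 + 1 = 16.
(H·H^T)[11][9] = Σ_j H[11][j]·H[9][j] = (1)·(-1) + (1)·(-1) + (-1)·(-1) + (-1)·(-1) + (1)·(-1) + (1)·(-1) + (1)·(1) + (-1)·(-1) + (-1)·(1) + (1)·(-1) + (-1)·(-1) + (1)·(1) + (1)·(-1) + (-1)·(1) + (1)·(1) + (-1)·(-1) = -1 + -1 + 1 + 1 + -1 + -1 + 1 + 1 + -1 + -1 + 1 + 1 + -1 + -1 + 1 + 1 = 0.
So rows 11 and 9 are orthogonal; the diagonal entry equals n = 16.

(15,15) entry = 16; (11,9) entry = 0.


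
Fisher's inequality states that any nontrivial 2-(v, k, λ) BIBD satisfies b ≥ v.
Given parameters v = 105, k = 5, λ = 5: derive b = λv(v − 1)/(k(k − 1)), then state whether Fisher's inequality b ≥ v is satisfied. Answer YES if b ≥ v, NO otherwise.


r = λ(v − 1)/(k − 1) = 5·104/4 = 130.
b = vr/k = 105·130/5 = 2730.
Fisher's inequality: b ≥ v ⇔ 2730 ≥ 105? YES.

YES


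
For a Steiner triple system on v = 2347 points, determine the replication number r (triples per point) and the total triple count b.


An STS(v) is a 2-(v, 3, 1) BIBD: block size k = 3, λ = 1.
Replication: r(k − 1) = λ(v − 1) ⇒ r·2 = 2347 − 1 = 2346 ⇒ r = 1173.
Block count: b = v(v − 1)/6 = 2347·2346/6 = 5506062/6 = 917677.
(Check via bk = vr: 917677·3 = 2753031 = 2347·1173 = 2753031 ✓.)

r = 1173, b = 917677.


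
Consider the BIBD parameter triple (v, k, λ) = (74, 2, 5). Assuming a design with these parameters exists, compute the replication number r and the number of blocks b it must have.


Any 2-(v, k, λ) BIBD satisfies two necessary conditions:
  (i)  Each point sits in r blocks, and counting incidences through any fixed point gives r(k − 1) = λ(v − 1), so r = λ(v − 1)/(k − 1).
  (ii) Total incidences bk = vr, so b = vr/k.
Step 1: r = λ(v − 1)/(k − 1) = 5·(74 − 1)/(2 − 1) = 5·73/1 = 365/1 = 365.
Step 2: b = vr/k = 74·365/2 = 27010/2 = 13505.
Check integrality: r = 365 ∈ Z ✓, b = 13505 ∈ Z ✓.
(These identities are necessary conditions: they determine r and b for any design with these parameters, but do not by themselves prove that one exists.)

r = 365, b = 13505.


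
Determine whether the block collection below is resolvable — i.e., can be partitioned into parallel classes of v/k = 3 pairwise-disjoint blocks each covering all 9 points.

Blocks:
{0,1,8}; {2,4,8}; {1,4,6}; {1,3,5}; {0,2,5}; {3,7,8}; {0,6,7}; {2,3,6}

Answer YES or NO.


v = 9, block size k = 3, number of blocks = 8.
For resolvability, blocks must partition into parallel classes of size v/k = 3.
Total blocks must therefore be a multiple of 3: 8 = 3·2 + 2 ⇒ not divisible ✗.
Resolvable? NO.

NO


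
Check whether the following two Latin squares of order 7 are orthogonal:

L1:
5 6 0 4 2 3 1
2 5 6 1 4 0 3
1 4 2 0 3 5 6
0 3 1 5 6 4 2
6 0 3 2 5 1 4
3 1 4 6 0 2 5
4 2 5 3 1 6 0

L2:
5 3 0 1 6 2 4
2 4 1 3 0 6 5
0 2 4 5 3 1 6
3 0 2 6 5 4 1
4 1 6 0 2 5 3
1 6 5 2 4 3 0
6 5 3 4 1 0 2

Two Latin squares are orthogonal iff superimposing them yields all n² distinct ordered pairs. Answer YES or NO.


Form the n² = 49 superimposed pairs (L1[i][j], L2[i][j]), row by row (rows and columns indexed from 0):
row 0: (5,5) (6,3) (0,0) (4,1) (2,6) (3,2) (1,4)
row 1: (2,2) (5,4) (6,1) (1,3) (4,0) (0,6) (3,5)
row 2: (1,0) (4,2) (2,4) (0,5) (3,3) (5,1) (6,6)
row 3: (0,3) (3,0) (1,2) (5,6) (6,5) (4,4) (2,1)
row 4: (6,4) (0,1) (3,6) (2,0) (5,2) (1,5) (4,3)
row 5: (3,1) (1,6) (4,5) (6,2) (0,4) (2,3) (5,0)
row 6: (4,6) (2,5) (5,3) (3,4) (1,1) (6,0) (0,2)
Orthogonality requires all 49 pairs distinct.
Check by first coordinate: for each symbol s of L1, list the L2 entries in the n cells where L1 = s; they must all differ.
  L1 = 0: L2 entries (in reading order) 0, 6, 5, 3, 1, 4, 2 — all 7 distinct ✓
  L1 = 1: L2 entries (in reading order) 4, 3, 0, 2, 5, 6, 1 — all 7 distinct ✓
  L1 = 2: L2 entries (in reading order) 6, 2, 4, 1, 0, 3, 5 — all 7 distinct ✓
  L1 = 3: L2 entries (in reading order) 2, 5, 3, 0, 6, 1, 4 — all 7 distinct ✓
  L1 = 4: L2 entries (in reading order) 1, 0, 2, 4, 3, 5, 6 — all 7 distinct ✓
  L1 = 5: L2 entries (in reading order) 5, 4, 1, 6, 2, 0, 3 — all 7 distinct ✓
  L1 = 6: L2 entries (in reading order) 3, 1, 6, 5, 4, 2, 0 — all 7 distinct ✓
Every symbol of L1 meets every symbol of L2 exactly once, so all 49 pairs are distinct (49 of 49).
Conclusion: YES.

YES


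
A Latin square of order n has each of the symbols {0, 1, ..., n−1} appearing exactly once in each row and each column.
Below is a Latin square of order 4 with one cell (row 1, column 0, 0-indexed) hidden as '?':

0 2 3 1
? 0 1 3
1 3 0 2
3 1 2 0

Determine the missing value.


Row 1 contains symbols [0, 1, 3] — missing [2].
Column 0 contains symbols [0, 1, 3] — missing [2].
The missing symbol must appear in both missing sets; intersection = [2].
Therefore the hidden value is 2.

Missing value = 2.


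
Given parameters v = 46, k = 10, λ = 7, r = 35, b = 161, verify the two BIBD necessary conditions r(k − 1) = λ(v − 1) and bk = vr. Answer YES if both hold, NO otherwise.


Condition (i): r(k − 1) = 35·9 = 315; λ(v − 1) = 7·45 = 315. Match? YES.
Condition (ii): bk = 161·10 = 1610; vr = 46·35 = 1610. Match? YES.
Both conditions hold? YES.

YES


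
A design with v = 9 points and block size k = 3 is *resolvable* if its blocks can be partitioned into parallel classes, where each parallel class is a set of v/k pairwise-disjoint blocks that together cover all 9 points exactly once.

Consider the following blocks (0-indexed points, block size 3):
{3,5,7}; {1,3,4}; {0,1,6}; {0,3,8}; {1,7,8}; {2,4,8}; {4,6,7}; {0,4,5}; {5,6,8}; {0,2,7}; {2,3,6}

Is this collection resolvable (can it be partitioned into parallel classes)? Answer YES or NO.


v = 9, block size k = 3, number of blocks = 11.
For resolvability, blocks must partition into parallel classes of size v/k = 3.
Total blocks must therefore be a multiple of 3: 11 = 3·3 + 2 ⇒ not divisible ✗.
Resolvable? NO.

NO


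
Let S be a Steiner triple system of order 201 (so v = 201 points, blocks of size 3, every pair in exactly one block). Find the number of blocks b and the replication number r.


An STS(v) is a 2-(v, 3, 1) BIBD: block size k = 3, λ = 1.
Replication: r(k − 1) = λ(v − 1) ⇒ r·2 = 201 − 1 = 200 ⇒ r = 100.
Block count: bk = vr ⇒ b·3 = 201·100 = 20100 ⇒ b = 6700.
(Check via b = v(v − 1)/6 = 201·200/6 = 40200/6 = 6700.)

r = 100, b = 6700.


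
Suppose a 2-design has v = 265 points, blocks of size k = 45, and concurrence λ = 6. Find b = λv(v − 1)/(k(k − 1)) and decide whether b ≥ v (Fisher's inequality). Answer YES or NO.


r = λ(v − 1)/(k − 1) = 6·264/44 = 36.
b = vr/k = 265·36/45 = 212.
Fisher's inequality: b ≥ v ⇔ 212 ≥ 265? NO.

NO


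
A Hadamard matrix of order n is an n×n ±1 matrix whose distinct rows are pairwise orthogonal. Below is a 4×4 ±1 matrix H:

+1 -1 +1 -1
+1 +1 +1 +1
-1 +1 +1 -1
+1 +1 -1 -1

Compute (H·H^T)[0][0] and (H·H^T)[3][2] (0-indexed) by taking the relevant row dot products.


Row 0 of H: [1, -1, 1, -1].
Row 2 of H: [-1, 1, 1, -1].
Row 3 of H: [1, 1, -1, -1].
(H·H^T)[0][0] = Σ_j H[0][j]·H[0][j] = (1)² + (-1)² + (1)² + (-1)² = 1 + 1 + 1 + 1 = 4.
(H·H^T)[3][2] = Σ_j H[3][j]·H[2][j] = (1)·(-1) + (1)·(1) + (-1)·(1) + (-1)·(-1) = -1 + 1 + -1 + 1 = 0.
So rows 3 and 2 are orthogonal; the diagonal entry equals n = 4.

(0,0) entry = 4; (3,2) entry = 0.


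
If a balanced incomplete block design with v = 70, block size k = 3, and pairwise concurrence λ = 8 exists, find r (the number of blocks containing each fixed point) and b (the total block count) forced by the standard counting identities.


Any 2-(v, k, λ) BIBD satisfies two necessary conditions:
  (i)  Each point sits in r blocks, and counting incidences through any fixed point gives r(k − 1) = λ(v − 1), so r = λ(v − 1)/(k − 1).
  (ii) Total incidences bk = vr, so b = vr/k.
Step 1: r = λ(v − 1)/(k − 1) = 8·(70 − 1)/(3 − 1) = 8·69/2 = 552/2 = 276.
Step 2: b = vr/k = 70·276/3 = 19320/3 = 6440.
Check integrality: r = 276 ∈ Z ✓, b = 6440 ∈ Z ✓.
(These identities are necessary conditions: they determine r and b for any design with these parameters, but do not by themselves prove that one exists.)

r = 276, b = 6440.


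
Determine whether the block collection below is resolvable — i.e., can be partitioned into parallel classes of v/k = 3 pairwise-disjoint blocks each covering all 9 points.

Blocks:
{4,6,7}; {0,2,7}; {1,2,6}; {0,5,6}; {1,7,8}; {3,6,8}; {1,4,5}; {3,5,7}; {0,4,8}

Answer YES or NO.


v = 9, block size k = 3, number of blocks = 9.
For resolvability, blocks must partition into parallel classes of size v/k = 3.
Total blocks must therefore be a multiple of 3: 9 = 3·3 + 0 ⇒ divisible ✓.
Consider block {4,6,7}. It intersects every other block in the collection, so no parallel class of size 3 can contain it.
Since every block must belong to some parallel class in a resolution, the collection cannot be partitioned into parallel classes.
Resolvable? NO.

NO
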